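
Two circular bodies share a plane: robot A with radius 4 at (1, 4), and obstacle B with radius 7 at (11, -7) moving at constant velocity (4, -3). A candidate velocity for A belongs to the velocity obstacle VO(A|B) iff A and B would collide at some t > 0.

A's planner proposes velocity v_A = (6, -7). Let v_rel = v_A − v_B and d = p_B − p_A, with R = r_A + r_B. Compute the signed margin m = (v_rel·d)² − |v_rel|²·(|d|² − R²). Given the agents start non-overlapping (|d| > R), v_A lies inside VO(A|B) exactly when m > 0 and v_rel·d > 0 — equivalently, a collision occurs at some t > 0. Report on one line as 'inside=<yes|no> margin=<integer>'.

d = (10, -11),  |d|² = 221;  R = 4+7 = 11,  c = 221−11² = 100
v_rel = (2, -4),  |v_rel|² = 20;  v_rel·d = (2)·(10) + (-4)·(-11) = 64
20·t² − 128·t + 100 = 0  ⇒  m = 64² − 20·100 = 2096
m = 2096 > 0,  v_rel·d = 64 > 0  ⇒  inside

inside=yes margin=2096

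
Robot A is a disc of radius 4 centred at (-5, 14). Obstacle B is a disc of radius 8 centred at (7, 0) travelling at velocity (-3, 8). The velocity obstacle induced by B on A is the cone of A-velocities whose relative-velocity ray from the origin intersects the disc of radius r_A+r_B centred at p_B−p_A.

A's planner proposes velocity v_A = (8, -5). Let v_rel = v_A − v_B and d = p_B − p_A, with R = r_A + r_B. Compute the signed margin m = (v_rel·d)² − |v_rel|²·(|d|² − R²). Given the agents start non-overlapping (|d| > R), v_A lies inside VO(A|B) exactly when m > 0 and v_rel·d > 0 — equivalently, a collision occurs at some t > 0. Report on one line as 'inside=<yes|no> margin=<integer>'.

d = (12, -14),  |d|² = 340;  R = 4+8 = 12,  c = 340−12² = 196
v_rel = (11, -13),  |v_rel|² = 290;  v_rel·d = (11)·(12) + (-13)·(-14) = 314
290·t² − 628·t + 196 = 0  ⇒  m = 314² − 290·196 = 41756
m = 41756 > 0,  v_rel·d = 314 > 0  ⇒  inside

inside=yes margin=41756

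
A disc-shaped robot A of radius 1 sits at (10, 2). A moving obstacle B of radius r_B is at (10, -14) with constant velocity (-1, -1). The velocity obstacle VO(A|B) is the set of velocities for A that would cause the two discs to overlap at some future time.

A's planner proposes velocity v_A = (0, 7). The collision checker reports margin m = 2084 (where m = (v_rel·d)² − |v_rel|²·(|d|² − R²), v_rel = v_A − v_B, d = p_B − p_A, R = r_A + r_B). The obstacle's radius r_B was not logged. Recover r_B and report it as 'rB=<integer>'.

m = 2084
d = (0, -16);  v_rel = (1, 8),  |v_rel|² = 65
v_rel×d = (1)·(-16) − (8)·(0) = -16
since m = R²·65 − (-16)²:  R² = (256 + 2084) / 65 = 36
R = √36 = 6  ⇒  r_B = 6 − 1 = 5

rB=5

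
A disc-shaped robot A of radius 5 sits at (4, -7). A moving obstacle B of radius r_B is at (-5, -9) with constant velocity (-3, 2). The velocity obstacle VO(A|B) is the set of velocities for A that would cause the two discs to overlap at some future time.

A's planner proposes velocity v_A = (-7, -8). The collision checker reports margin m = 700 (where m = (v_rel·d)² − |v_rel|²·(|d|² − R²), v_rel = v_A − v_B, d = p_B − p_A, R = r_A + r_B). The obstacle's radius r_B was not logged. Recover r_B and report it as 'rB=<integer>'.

m = 700
d = (-9, -2);  v_rel = (-4, -10),  |v_rel|² = 116
v_rel×d = (-4)·(-2) − (-10)·(-9) = -82
since m = R²·116 − (-82)²:  R² = (6724 + 700) / 116 = 64
R = √64 = 8  ⇒  r_B = 8 − 5 = 3

rB=3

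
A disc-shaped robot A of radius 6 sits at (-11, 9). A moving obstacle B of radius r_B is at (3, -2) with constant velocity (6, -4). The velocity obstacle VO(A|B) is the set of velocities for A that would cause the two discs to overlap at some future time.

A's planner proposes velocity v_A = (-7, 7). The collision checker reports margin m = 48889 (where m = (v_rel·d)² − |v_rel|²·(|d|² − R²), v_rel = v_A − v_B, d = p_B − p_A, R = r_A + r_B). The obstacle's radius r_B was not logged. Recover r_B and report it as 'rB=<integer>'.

m = 48889
d = (14, -11);  v_rel = (-13, 11),  |v_rel|² = 290
v_rel×d = (-13)·(-11) − (11)·(14) = -11
since m = R²·290 − (-11)²:  R² = (121 + 48889) / 290 = 169
R = √169 = 13  ⇒  r_B = 13 − 6 = 7

rB=7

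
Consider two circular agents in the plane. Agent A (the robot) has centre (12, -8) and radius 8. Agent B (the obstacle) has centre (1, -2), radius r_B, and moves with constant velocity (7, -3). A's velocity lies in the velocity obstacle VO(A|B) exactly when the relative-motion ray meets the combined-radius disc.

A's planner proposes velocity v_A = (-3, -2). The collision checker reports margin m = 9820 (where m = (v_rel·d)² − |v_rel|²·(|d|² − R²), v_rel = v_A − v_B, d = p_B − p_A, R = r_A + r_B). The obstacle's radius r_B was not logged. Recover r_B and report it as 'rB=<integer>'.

m = 9820
d = (-11, 6);  v_rel = (-10, 1),  |v_rel|² = 101
v_rel×d = (-10)·(6) − (1)·(-11) = -49
since m = R²·101 − (-49)²:  R² = (2401 + 9820) / 101 = 121
R = √121 = 11  ⇒  r_B = 11 − 8 = 3

rB=3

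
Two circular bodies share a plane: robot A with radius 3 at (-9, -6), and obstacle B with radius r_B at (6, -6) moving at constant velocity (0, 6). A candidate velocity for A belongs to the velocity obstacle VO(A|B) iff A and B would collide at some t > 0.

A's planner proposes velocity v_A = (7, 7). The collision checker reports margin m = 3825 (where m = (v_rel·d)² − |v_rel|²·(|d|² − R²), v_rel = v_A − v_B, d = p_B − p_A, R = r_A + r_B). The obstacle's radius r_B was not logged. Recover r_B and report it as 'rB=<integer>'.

m = 3825
d = (15, 0);  v_rel = (7, 1),  |v_rel|² = 50
v_rel×d = (7)·(0) − (1)·(15) = -15
since m = R²·50 − (-15)²:  R² = (225 + 3825) / 50 = 81
R = √81 = 9  ⇒  r_B = 9 − 3 = 6

rB=6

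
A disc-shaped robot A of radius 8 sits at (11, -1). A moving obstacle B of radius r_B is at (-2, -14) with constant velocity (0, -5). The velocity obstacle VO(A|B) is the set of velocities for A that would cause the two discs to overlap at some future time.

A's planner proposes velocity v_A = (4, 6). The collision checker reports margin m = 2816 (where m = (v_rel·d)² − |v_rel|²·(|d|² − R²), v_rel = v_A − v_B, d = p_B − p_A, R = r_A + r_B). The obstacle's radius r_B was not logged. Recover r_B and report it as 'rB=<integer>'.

m = 2816
d = (-13, -13);  v_rel = (4, 11),  |v_rel|² = 137
v_rel×d = (4)·(-13) − (11)·(-13) = 91
since m = R²·137 − 91²:  R² = (8281 + 2816) / 137 = 81
R = √81 = 9  ⇒  r_B = 9 − 8 = 1

rB=1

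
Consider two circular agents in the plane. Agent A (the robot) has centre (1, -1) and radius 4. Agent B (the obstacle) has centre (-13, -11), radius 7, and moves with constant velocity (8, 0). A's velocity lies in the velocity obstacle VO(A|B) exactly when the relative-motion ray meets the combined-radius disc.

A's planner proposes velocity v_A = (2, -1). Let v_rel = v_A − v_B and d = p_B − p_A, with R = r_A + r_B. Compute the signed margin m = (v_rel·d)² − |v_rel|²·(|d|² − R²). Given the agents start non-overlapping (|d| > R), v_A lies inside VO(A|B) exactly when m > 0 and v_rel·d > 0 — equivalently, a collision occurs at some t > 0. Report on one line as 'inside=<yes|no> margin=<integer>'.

d = (-14, -10),  |d|² = 296;  R = 4+7 = 11,  c = 296−11² = 175
v_rel = (-6, -1),  |v_rel|² = 37;  v_rel·d = (-6)·(-14) + (-1)·(-10) = 94
37·t² − 188·t + 175 = 0  ⇒  m = 94² − 37·175 = 2361
m = 2361 > 0,  v_rel·d = 94 > 0  ⇒  inside

inside=yes margin=2361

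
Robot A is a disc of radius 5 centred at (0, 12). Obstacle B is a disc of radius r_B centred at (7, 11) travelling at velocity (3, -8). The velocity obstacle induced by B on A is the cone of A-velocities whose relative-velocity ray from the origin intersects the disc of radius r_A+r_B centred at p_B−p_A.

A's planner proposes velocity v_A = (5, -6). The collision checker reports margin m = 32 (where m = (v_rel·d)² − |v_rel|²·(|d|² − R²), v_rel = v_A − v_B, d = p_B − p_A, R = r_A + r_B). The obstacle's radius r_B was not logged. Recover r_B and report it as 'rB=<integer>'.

m = 32
d = (7, -1);  v_rel = (2, 2),  |v_rel|² = 8
v_rel×d = (2)·(-1) − (2)·(7) = -16
since m = R²·8 − (-16)²:  R² = (256 + 32) / 8 = 36
R = √36 = 6  ⇒  r_B = 6 − 5 = 1

rB=1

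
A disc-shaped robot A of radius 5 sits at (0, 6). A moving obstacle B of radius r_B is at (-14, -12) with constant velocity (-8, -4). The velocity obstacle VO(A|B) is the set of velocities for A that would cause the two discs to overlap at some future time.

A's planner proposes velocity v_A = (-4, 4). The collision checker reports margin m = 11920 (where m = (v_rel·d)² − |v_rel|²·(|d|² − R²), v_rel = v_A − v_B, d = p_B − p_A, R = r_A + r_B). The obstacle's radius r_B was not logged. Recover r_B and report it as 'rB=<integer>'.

m = 11920
d = (-14, -18);  v_rel = (4, 8),  |v_rel|² = 80
v_rel×d = (4)·(-18) − (8)·(-14) = 40
since m = R²·80 − 40²:  R² = (1600 + 11920) / 80 = 169
R = √169 = 13  ⇒  r_B = 13 − 5 = 8

rB=8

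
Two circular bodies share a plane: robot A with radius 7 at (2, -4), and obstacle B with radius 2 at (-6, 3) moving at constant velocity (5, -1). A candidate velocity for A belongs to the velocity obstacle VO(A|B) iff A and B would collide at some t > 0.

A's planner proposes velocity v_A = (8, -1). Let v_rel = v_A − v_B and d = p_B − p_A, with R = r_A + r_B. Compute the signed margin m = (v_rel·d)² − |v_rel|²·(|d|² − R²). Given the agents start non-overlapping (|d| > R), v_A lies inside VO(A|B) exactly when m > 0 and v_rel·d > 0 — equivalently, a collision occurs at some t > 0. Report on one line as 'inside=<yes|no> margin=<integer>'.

d = (-8, 7),  |d|² = 113;  R = 7+2 = 9,  c = 113−9² = 32
v_rel = (3, 0),  |v_rel|² = 9;  v_rel·d = (3)·(-8) + (0)·(7) = -24
9·t² + 48·t + 32 = 0  ⇒  m = (-24)² − 9·32 = 288
m = 288 > 0,  v_rel·d = -24 < 0  ⇒  outside

inside=no margin=288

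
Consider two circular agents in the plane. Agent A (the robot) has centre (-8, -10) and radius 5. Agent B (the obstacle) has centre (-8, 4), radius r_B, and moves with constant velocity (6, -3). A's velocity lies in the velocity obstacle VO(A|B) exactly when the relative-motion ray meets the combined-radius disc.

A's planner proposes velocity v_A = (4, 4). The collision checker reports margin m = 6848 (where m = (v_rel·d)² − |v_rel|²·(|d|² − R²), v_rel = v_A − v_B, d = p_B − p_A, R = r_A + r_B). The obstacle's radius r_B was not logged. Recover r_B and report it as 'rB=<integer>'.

m = 6848
d = (0, 14);  v_rel = (-2, 7),  |v_rel|² = 53
v_rel×d = (-2)·(14) − (7)·(0) = -28
since m = R²·53 − (-28)²:  R² = (784 + 6848) / 53 = 144
R = √144 = 12  ⇒  r_B = 12 − 5 = 7

rB=7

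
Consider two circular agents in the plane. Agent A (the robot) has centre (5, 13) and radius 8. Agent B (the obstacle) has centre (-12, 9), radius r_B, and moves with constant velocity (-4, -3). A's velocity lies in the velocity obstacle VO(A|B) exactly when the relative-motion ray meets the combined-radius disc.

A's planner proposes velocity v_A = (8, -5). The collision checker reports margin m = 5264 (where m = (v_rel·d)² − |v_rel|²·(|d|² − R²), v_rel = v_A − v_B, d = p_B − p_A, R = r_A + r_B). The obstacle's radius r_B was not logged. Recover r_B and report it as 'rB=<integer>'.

m = 5264
d = (-17, -4);  v_rel = (12, -2),  |v_rel|² = 148
v_rel×d = (12)·(-4) − (-2)·(-17) = -82
since m = R²·148 − (-82)²:  R² = (6724 + 5264) / 148 = 81
R = √81 = 9  ⇒  r_B = 9 − 8 = 1

rB=1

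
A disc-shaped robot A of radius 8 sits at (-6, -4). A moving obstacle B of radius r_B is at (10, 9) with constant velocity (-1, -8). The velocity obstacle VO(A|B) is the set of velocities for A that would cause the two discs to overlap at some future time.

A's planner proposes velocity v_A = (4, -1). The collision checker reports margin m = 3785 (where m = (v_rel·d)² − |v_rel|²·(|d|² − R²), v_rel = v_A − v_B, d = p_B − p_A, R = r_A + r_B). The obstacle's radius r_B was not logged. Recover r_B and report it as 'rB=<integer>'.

m = 3785
d = (16, 13);  v_rel = (5, 7),  |v_rel|² = 74
v_rel×d = (5)·(13) − (7)·(16) = -47
since m = R²·74 − (-47)²:  R² = (2209 + 3785) / 74 = 81
R = √81 = 9  ⇒  r_B = 9 − 8 = 1

rB=1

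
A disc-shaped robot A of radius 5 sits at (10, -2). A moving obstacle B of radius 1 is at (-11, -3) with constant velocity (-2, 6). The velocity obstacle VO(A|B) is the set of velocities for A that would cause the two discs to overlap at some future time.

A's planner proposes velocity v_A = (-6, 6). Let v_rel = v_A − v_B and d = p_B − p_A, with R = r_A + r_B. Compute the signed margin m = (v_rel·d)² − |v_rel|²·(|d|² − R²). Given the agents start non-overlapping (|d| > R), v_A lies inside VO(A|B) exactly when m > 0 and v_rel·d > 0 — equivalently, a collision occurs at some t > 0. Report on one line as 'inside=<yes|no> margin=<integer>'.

d = (-21, -1),  |d|² = 442;  R = 5+1 = 6,  c = 442−6² = 406
v_rel = (-4, 0),  |v_rel|² = 16;  v_rel·d = (-4)·(-21) + (0)·(-1) = 84
16·t² − 168·t + 406 = 0  ⇒  m = 84² − 16·406 = 560
m = 560 > 0,  v_rel·d = 84 > 0  ⇒  inside

inside=yes margin=560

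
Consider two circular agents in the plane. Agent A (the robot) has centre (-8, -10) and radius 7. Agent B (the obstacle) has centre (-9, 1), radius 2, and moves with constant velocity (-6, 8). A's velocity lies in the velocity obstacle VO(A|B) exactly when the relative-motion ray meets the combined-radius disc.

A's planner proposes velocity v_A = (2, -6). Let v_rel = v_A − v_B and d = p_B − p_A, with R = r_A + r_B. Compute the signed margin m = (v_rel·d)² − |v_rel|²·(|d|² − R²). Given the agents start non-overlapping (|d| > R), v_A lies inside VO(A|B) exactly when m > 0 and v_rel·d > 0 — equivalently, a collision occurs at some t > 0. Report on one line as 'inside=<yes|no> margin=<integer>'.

d = (-1, 11),  |d|² = 122;  R = 7+2 = 9,  c = 122−9² = 41
v_rel = (8, -14),  |v_rel|² = 260;  v_rel·d = (8)·(-1) + (-14)·(11) = -162
260·t² + 324·t + 41 = 0  ⇒  m = (-162)² − 260·41 = 15584
m = 15584 > 0,  v_rel·d = -162 < 0  ⇒  outside

inside=no margin=15584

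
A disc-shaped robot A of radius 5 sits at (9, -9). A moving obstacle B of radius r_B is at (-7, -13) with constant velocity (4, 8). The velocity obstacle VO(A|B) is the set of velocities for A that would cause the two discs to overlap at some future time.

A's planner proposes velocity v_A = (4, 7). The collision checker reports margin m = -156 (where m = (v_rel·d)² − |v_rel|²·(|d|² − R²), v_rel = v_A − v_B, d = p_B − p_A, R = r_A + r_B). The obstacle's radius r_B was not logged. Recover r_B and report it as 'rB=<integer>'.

m = -156
d = (-16, -4);  v_rel = (0, -1),  |v_rel|² = 1
v_rel×d = (0)·(-4) − (-1)·(-16) = -16
since m = R²·1 − (-16)²:  R² = (256 + -156) / 1 = 100
R = √100 = 10  ⇒  r_B = 10 − 5 = 5

rB=5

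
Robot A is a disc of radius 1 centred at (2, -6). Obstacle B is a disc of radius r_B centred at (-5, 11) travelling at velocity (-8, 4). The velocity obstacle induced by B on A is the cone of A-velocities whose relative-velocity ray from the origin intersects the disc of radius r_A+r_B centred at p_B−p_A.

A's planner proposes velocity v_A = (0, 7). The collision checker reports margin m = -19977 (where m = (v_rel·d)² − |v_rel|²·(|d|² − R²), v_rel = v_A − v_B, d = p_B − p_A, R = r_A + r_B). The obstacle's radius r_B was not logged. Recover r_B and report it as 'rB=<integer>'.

m = -19977
d = (-7, 17);  v_rel = (8, 3),  |v_rel|² = 73
v_rel×d = (8)·(17) − (3)·(-7) = 157
since m = R²·73 − 157²:  R² = (24649 + -19977) / 73 = 64
R = √64 = 8  ⇒  r_B = 8 − 1 = 7

rB=7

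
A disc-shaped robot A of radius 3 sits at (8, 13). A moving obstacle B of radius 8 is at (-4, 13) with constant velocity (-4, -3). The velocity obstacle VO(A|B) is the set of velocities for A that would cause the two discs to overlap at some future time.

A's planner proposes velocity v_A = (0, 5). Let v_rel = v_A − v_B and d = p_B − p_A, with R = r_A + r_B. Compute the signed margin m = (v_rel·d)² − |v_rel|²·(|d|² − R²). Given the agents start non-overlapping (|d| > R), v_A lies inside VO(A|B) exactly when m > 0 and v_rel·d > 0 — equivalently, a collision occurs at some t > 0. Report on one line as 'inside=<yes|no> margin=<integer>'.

d = (-12, 0),  |d|² = 144;  R = 3+8 = 11,  c = 144−11² = 23
v_rel = (4, 8),  |v_rel|² = 80;  v_rel·d = (4)·(-12) + (8)·(0) = -48
80·t² + 96·t + 23 = 0  ⇒  m = (-48)² − 80·23 = 464
m = 464 > 0,  v_rel·d = -48 < 0  ⇒  outside

inside=no margin=464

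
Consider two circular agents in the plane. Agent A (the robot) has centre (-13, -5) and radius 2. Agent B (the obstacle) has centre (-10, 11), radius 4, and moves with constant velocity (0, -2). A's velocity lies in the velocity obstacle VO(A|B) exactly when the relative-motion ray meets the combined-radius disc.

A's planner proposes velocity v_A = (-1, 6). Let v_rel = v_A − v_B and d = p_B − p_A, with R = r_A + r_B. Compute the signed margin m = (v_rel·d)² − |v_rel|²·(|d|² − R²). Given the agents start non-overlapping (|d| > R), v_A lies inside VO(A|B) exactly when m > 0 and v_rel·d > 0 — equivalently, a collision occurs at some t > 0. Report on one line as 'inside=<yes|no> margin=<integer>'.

d = (3, 16),  |d|² = 265;  R = 2+4 = 6,  c = 265−6² = 229
v_rel = (-1, 8),  |v_rel|² = 65;  v_rel·d = (-1)·(3) + (8)·(16) = 125
65·t² − 250·t + 229 = 0  ⇒  m = 125² − 65·229 = 740
m = 740 > 0,  v_rel·d = 125 > 0  ⇒  inside

inside=yes margin=740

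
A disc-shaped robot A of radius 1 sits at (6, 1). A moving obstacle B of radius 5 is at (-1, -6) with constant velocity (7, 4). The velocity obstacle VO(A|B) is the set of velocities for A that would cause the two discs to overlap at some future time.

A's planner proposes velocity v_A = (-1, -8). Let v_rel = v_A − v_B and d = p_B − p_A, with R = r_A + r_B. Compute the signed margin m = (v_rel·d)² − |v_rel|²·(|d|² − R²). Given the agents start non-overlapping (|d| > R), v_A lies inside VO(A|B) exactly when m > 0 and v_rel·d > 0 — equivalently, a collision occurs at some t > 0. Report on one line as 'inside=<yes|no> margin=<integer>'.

d = (-7, -7),  |d|² = 98;  R = 1+5 = 6,  c = 98−6² = 62
v_rel = (-8, -12),  |v_rel|² = 208;  v_rel·d = (-8)·(-7) + (-12)·(-7) = 140
208·t² − 280·t + 62 = 0  ⇒  m = 140² − 208·62 = 6704
m = 6704 > 0,  v_rel·d = 140 > 0  ⇒  inside

inside=yes margin=6704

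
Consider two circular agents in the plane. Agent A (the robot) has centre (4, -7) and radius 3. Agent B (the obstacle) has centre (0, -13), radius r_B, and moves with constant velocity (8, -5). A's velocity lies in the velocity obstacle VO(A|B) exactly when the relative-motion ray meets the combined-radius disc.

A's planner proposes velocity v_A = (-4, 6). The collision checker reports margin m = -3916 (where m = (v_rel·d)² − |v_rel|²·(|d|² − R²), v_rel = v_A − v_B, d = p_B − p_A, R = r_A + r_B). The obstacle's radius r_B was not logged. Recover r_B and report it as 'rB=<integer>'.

m = -3916
d = (-4, -6);  v_rel = (-12, 11),  |v_rel|² = 265
v_rel×d = (-12)·(-6) − (11)·(-4) = 116
since m = R²·265 − 116²:  R² = (13456 + -3916) / 265 = 36
R = √36 = 6  ⇒  r_B = 6 − 3 = 3

rB=3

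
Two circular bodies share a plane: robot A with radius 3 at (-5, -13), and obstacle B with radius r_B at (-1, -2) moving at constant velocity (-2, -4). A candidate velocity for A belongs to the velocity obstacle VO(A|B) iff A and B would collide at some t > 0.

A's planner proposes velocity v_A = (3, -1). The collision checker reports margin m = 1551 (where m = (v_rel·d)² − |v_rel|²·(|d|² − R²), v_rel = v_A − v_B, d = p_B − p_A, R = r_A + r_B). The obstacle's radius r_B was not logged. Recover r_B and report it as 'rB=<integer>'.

m = 1551
d = (4, 11);  v_rel = (5, 3),  |v_rel|² = 34
v_rel×d = (5)·(11) − (3)·(4) = 43
since m = R²·34 − 43²:  R² = (1849 + 1551) / 34 = 100
R = √100 = 10  ⇒  r_B = 10 − 3 = 7

rB=7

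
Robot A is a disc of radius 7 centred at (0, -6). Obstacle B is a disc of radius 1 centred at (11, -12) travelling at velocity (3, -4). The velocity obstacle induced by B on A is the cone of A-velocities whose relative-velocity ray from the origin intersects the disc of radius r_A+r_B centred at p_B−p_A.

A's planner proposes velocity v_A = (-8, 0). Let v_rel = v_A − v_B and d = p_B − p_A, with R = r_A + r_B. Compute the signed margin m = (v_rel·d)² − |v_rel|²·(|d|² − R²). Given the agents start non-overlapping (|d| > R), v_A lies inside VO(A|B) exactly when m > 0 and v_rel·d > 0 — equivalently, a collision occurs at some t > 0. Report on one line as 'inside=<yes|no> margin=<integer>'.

d = (11, -6),  |d|² = 157;  R = 7+1 = 8,  c = 157−8² = 93
v_rel = (-11, 4),  |v_rel|² = 137;  v_rel·d = (-11)·(11) + (4)·(-6) = -145
137·t² + 290·t + 93 = 0  ⇒  m = (-145)² − 137·93 = 8284
m = 8284 > 0,  v_rel·d = -145 < 0  ⇒  outside

inside=no margin=8284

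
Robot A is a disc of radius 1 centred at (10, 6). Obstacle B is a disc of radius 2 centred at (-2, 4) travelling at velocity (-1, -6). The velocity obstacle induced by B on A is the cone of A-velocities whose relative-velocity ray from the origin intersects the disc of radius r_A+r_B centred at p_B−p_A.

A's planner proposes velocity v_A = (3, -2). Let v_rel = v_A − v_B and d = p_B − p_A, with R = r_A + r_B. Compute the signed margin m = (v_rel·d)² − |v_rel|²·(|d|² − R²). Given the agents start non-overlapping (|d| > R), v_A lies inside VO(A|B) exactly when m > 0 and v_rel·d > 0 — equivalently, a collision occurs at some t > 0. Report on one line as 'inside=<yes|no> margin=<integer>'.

d = (-12, -2),  |d|² = 148;  R = 1+2 = 3,  c = 148−3² = 139
v_rel = (4, 4),  |v_rel|² = 32;  v_rel·d = (4)·(-12) + (4)·(-2) = -56
32·t² + 112·t + 139 = 0  ⇒  m = (-56)² − 32·139 = -1312
m = -1312 < 0,  v_rel·d = -56 < 0  ⇒  outside

inside=no margin=-1312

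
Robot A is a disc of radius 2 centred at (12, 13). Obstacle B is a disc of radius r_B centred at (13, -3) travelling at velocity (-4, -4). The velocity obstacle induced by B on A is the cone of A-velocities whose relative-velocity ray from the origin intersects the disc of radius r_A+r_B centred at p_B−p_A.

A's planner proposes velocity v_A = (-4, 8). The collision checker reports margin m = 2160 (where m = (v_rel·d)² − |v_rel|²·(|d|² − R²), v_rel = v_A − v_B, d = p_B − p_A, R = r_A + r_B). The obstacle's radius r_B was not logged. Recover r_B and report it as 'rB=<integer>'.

m = 2160
d = (1, -16);  v_rel = (0, 12),  |v_rel|² = 144
v_rel×d = (0)·(-16) − (12)·(1) = -12
since m = R²·144 − (-12)²:  R² = (144 + 2160) / 144 = 16
R = √16 = 4  ⇒  r_B = 4 − 2 = 2

rB=2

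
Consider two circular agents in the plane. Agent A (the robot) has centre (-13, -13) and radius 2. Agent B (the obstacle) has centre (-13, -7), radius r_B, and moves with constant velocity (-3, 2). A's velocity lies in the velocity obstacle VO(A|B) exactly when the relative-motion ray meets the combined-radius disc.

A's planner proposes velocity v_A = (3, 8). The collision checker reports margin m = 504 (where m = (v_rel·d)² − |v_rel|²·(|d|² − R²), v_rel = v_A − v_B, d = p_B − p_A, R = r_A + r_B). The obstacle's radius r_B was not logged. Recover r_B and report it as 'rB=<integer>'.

m = 504
d = (0, 6);  v_rel = (6, 6),  |v_rel|² = 72
v_rel×d = (6)·(6) − (6)·(0) = 36
since m = R²·72 − 36²:  R² = (1296 + 504) / 72 = 25
R = √25 = 5  ⇒  r_B = 5 − 2 = 3

rB=3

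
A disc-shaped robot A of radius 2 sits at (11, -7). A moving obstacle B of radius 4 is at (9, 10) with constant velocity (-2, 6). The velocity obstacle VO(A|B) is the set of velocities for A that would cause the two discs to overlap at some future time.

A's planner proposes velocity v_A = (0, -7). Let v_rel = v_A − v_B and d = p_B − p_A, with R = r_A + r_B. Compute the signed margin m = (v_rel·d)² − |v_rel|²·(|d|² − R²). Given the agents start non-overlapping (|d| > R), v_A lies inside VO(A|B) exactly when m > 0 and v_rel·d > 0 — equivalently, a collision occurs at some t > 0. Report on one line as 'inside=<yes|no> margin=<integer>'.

d = (-2, 17),  |d|² = 293;  R = 2+4 = 6,  c = 293−6² = 257
v_rel = (2, -13),  |v_rel|² = 173;  v_rel·d = (2)·(-2) + (-13)·(17) = -225
173·t² + 450·t + 257 = 0  ⇒  m = (-225)² − 173·257 = 6164
m = 6164 > 0,  v_rel·d = -225 < 0  ⇒  outside

inside=no margin=6164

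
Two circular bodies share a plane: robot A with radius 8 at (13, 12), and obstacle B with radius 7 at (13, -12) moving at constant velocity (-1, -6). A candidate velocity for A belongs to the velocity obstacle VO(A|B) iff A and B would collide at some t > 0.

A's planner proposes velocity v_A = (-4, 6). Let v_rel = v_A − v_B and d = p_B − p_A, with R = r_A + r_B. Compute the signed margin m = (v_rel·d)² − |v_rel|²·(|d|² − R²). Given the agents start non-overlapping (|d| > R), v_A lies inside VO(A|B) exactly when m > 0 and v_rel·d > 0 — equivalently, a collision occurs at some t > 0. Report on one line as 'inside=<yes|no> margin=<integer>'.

d = (0, -24),  |d|² = 576;  R = 8+7 = 15,  c = 576−15² = 351
v_rel = (-3, 12),  |v_rel|² = 153;  v_rel·d = (-3)·(0) + (12)·(-24) = -288
153·t² + 576·t + 351 = 0  ⇒  m = (-288)² − 153·351 = 29241
m = 29241 > 0,  v_rel·d = -288 < 0  ⇒  outside

inside=no margin=29241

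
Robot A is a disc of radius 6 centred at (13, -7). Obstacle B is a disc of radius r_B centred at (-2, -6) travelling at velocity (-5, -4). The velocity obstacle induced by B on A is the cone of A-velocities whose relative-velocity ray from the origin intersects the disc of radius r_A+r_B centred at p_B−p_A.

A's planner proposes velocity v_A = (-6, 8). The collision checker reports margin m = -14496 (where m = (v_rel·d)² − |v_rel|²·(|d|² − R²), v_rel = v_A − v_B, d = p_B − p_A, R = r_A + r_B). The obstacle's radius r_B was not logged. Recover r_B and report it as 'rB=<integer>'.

m = -14496
d = (-15, 1);  v_rel = (-1, 12),  |v_rel|² = 145
v_rel×d = (-1)·(1) − (12)·(-15) = 179
since m = R²·145 − 179²:  R² = (32041 + -14496) / 145 = 121
R = √121 = 11  ⇒  r_B = 11 − 6 = 5

rB=5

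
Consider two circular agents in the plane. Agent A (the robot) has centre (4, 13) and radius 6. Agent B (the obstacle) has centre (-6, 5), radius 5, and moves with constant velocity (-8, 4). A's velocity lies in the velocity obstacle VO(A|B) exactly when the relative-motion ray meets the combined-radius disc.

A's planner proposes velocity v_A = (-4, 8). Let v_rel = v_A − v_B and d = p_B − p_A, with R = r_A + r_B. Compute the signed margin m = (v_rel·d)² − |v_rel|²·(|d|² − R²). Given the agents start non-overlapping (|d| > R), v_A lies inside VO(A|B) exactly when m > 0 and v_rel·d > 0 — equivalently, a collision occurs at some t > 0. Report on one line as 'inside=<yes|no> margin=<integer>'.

d = (-10, -8),  |d|² = 164;  R = 6+5 = 11,  c = 164−11² = 43
v_rel = (4, 4),  |v_rel|² = 32;  v_rel·d = (4)·(-10) + (4)·(-8) = -72
32·t² + 144·t + 43 = 0  ⇒  m = (-72)² − 32·43 = 3808
m = 3808 > 0,  v_rel·d = -72 < 0  ⇒  outside

inside=no margin=3808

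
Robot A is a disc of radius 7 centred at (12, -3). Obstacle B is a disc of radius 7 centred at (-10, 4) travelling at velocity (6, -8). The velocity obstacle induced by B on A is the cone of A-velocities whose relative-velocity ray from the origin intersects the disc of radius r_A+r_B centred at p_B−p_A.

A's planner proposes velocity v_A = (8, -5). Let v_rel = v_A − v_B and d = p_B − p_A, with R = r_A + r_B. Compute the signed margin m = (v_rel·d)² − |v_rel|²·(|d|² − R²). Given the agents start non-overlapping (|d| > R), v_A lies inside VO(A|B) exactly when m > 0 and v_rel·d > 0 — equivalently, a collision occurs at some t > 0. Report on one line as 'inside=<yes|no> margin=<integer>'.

d = (-22, 7),  |d|² = 533;  R = 7+7 = 14,  c = 533−14² = 337
v_rel = (2, 3),  |v_rel|² = 13;  v_rel·d = (2)·(-22) + (3)·(7) = -23
13·t² + 46·t + 337 = 0  ⇒  m = (-23)² − 13·337 = -3852
m = -3852 < 0,  v_rel·d = -23 < 0  ⇒  outside

inside=no margin=-3852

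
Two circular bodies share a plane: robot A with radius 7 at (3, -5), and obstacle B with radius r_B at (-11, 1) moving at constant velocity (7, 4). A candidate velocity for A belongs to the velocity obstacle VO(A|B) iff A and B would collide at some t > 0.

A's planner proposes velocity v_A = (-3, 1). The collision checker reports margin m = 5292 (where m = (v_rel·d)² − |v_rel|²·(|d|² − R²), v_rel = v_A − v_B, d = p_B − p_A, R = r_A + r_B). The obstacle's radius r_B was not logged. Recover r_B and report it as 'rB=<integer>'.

m = 5292
d = (-14, 6);  v_rel = (-10, -3),  |v_rel|² = 109
v_rel×d = (-10)·(6) − (-3)·(-14) = -102
since m = R²·109 − (-102)²:  R² = (10404 + 5292) / 109 = 144
R = √144 = 12  ⇒  r_B = 12 − 7 = 5

rB=5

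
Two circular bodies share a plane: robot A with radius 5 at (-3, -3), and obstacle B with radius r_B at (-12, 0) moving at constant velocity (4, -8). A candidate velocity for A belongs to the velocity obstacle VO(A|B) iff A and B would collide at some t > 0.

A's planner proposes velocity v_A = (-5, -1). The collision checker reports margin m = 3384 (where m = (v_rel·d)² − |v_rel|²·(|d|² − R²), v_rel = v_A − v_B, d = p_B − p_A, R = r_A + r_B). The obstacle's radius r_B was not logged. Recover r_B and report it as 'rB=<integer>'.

m = 3384
d = (-9, 3);  v_rel = (-9, 7),  |v_rel|² = 130
v_rel×d = (-9)·(3) − (7)·(-9) = 36
since m = R²·130 − 36²:  R² = (1296 + 3384) / 130 = 36
R = √36 = 6  ⇒  r_B = 6 − 5 = 1

rB=1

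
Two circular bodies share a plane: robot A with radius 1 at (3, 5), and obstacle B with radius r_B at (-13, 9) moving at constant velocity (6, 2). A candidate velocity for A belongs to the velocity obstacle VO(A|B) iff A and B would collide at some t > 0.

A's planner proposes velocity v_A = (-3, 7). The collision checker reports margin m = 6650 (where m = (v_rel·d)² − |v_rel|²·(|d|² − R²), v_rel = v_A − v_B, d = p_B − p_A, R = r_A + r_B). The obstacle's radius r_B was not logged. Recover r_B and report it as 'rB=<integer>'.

m = 6650
d = (-16, 4);  v_rel = (-9, 5),  |v_rel|² = 106
v_rel×d = (-9)·(4) − (5)·(-16) = 44
since m = R²·106 − 44²:  R² = (1936 + 6650) / 106 = 81
R = √81 = 9  ⇒  r_B = 9 − 1 = 8

rB=8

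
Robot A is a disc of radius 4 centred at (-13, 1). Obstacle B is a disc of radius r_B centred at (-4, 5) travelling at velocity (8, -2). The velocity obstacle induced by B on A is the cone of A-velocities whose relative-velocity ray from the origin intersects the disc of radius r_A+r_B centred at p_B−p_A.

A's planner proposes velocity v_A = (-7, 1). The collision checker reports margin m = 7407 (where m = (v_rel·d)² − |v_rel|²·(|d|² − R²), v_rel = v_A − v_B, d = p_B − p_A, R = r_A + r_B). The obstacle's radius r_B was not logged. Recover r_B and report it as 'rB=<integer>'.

m = 7407
d = (9, 4);  v_rel = (-15, 3),  |v_rel|² = 234
v_rel×d = (-15)·(4) − (3)·(9) = -87
since m = R²·234 − (-87)²:  R² = (7569 + 7407) / 234 = 64
R = √64 = 8  ⇒  r_B = 8 − 4 = 4

rB=4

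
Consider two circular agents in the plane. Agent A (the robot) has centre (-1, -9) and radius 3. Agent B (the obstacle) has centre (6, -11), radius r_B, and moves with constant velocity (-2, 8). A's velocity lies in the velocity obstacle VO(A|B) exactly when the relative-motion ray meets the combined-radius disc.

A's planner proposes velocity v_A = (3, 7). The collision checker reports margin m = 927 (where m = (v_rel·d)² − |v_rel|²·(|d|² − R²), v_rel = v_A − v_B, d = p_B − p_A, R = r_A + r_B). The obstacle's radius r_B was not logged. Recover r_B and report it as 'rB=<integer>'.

m = 927
d = (7, -2);  v_rel = (5, -1),  |v_rel|² = 26
v_rel×d = (5)·(-2) − (-1)·(7) = -3
since m = R²·26 − (-3)²:  R² = (9 + 927) / 26 = 36
R = √36 = 6  ⇒  r_B = 6 − 3 = 3

rB=3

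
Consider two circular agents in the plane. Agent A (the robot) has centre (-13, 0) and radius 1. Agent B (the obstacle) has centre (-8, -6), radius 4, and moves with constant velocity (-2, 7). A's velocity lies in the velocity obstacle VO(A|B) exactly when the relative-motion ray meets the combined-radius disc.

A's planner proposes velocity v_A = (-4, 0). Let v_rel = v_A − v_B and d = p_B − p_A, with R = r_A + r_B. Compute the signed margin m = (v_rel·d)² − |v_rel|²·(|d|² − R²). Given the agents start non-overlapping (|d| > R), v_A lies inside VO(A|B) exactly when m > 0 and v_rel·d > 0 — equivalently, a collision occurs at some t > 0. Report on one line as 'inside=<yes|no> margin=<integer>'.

d = (5, -6),  |d|² = 61;  R = 1+4 = 5,  c = 61−5² = 36
v_rel = (-2, -7),  |v_rel|² = 53;  v_rel·d = (-2)·(5) + (-7)·(-6) = 32
53·t² − 64·t + 36 = 0  ⇒  m = 32² − 53·36 = -884
m = -884 < 0,  v_rel·d = 32 > 0  ⇒  outside

inside=no margin=-884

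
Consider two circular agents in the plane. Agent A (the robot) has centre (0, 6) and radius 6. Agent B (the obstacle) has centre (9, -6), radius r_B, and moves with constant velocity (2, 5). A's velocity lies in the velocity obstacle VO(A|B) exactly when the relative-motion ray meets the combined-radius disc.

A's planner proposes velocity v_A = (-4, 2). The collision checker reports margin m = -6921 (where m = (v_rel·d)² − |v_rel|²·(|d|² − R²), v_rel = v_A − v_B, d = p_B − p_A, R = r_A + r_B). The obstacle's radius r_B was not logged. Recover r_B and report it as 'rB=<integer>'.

m = -6921
d = (9, -12);  v_rel = (-6, -3),  |v_rel|² = 45
v_rel×d = (-6)·(-12) − (-3)·(9) = 99
since m = R²·45 − 99²:  R² = (9801 + -6921) / 45 = 64
R = √64 = 8  ⇒  r_B = 8 − 6 = 2

rB=2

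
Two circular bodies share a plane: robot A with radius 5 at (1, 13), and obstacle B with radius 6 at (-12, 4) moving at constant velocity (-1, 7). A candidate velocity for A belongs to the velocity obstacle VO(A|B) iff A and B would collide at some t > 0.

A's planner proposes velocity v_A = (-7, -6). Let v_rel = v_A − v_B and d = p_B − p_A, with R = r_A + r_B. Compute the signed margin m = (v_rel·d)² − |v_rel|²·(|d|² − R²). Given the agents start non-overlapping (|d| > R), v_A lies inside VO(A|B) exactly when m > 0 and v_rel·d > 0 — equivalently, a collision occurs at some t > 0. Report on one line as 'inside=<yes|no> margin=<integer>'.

d = (-13, -9),  |d|² = 250;  R = 5+6 = 11,  c = 250−11² = 129
v_rel = (-6, -13),  |v_rel|² = 205;  v_rel·d = (-6)·(-13) + (-13)·(-9) = 195
205·t² − 390·t + 129 = 0  ⇒  m = 195² − 205·129 = 11580
m = 11580 > 0,  v_rel·d = 195 > 0  ⇒  inside

inside=yes margin=11580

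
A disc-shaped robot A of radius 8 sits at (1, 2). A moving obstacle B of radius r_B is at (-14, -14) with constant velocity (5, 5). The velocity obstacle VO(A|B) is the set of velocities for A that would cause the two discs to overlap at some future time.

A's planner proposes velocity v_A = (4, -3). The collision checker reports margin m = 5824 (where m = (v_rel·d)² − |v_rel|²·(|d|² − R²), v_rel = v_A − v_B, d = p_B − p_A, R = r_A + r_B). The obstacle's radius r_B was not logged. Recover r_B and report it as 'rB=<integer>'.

m = 5824
d = (-15, -16);  v_rel = (-1, -8),  |v_rel|² = 65
v_rel×d = (-1)·(-16) − (-8)·(-15) = -104
since m = R²·65 − (-104)²:  R² = (10816 + 5824) / 65 = 256
R = √256 = 16  ⇒  r_B = 16 − 8 = 8

rB=8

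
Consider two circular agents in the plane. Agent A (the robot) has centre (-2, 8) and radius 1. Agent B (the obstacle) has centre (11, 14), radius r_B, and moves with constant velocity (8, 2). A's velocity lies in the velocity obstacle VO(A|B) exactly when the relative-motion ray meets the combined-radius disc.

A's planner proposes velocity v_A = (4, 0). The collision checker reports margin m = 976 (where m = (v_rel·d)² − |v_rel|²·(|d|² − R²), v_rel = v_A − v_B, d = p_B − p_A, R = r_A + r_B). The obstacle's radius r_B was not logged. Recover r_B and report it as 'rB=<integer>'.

m = 976
d = (13, 6);  v_rel = (-4, -2),  |v_rel|² = 20
v_rel×d = (-4)·(6) − (-2)·(13) = 2
since m = R²·20 − 2²:  R² = (4 + 976) / 20 = 49
R = √49 = 7  ⇒  r_B = 7 − 1 = 6

rB=6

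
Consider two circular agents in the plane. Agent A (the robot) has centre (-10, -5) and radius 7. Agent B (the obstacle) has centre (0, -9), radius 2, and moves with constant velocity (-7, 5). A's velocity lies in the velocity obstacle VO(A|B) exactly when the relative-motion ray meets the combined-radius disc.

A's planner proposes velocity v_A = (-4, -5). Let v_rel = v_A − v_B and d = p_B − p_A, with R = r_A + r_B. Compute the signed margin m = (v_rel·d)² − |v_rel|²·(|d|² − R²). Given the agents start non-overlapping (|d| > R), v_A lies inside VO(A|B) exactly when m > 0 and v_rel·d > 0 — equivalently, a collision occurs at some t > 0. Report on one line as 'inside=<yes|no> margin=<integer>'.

d = (10, -4),  |d|² = 116;  R = 7+2 = 9,  c = 116−9² = 35
v_rel = (3, -10),  |v_rel|² = 109;  v_rel·d = (3)·(10) + (-10)·(-4) = 70
109·t² − 140·t + 35 = 0  ⇒  m = 70² − 109·35 = 1085
m = 1085 > 0,  v_rel·d = 70 > 0  ⇒  inside

inside=yes margin=1085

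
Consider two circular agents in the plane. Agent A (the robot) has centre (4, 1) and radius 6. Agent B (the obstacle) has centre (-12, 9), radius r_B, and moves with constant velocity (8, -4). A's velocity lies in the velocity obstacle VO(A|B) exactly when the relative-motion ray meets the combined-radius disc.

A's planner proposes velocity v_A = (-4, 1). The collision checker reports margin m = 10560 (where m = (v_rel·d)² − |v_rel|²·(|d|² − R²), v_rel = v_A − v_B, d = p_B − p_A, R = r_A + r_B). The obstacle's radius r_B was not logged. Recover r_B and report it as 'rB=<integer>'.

m = 10560
d = (-16, 8);  v_rel = (-12, 5),  |v_rel|² = 169
v_rel×d = (-12)·(8) − (5)·(-16) = -16
since m = R²·169 − (-16)²:  R² = (256 + 10560) / 169 = 64
R = √64 = 8  ⇒  r_B = 8 − 6 = 2

rB=2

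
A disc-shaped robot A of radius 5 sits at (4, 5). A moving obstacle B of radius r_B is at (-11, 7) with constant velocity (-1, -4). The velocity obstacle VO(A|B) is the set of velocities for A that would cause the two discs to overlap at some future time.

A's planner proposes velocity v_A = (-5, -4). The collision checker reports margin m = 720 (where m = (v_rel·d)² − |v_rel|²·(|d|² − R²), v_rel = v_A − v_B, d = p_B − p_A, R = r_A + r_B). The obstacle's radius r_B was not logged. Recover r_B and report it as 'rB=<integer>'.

m = 720
d = (-15, 2);  v_rel = (-4, 0),  |v_rel|² = 16
v_rel×d = (-4)·(2) − (0)·(-15) = -8
since m = R²·16 − (-8)²:  R² = (64 + 720) / 16 = 49
R = √49 = 7  ⇒  r_B = 7 − 5 = 2

rB=2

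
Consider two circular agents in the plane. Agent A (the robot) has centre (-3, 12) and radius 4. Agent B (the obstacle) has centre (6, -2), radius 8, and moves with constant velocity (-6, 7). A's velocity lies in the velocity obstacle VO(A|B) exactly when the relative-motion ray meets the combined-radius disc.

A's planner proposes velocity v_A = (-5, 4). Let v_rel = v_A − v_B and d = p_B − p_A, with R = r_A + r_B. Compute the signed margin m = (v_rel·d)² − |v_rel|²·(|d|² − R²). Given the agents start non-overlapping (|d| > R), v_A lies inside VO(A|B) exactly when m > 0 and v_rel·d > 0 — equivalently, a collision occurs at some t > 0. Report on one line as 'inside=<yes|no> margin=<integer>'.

d = (9, -14),  |d|² = 277;  R = 4+8 = 12,  c = 277−12² = 133
v_rel = (1, -3),  |v_rel|² = 10;  v_rel·d = (1)·(9) + (-3)·(-14) = 51
10·t² − 102·t + 133 = 0  ⇒  m = 51² − 10·133 = 1271
m = 1271 > 0,  v_rel·d = 51 > 0  ⇒  inside

inside=yes margin=1271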